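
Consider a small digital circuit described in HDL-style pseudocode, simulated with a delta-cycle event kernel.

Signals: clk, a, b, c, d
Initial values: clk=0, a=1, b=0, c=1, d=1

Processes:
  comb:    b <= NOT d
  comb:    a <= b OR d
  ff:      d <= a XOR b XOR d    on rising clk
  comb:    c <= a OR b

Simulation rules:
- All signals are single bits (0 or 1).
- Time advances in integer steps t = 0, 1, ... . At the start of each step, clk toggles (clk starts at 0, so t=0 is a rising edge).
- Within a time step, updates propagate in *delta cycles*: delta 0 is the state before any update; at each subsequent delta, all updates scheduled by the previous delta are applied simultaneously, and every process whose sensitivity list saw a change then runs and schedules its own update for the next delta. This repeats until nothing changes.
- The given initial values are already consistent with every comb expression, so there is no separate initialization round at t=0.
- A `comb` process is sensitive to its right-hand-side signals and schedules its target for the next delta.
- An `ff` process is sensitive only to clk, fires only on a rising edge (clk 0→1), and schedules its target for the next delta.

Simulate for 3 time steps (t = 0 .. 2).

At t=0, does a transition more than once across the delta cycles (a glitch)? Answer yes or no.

[bits: c,a,clk,d,b]
t=0: Δ0=11010 Δ1=11110 Δ2=11100 Δ3=10101 Δ4=11101 | 4Δ
t=1: Δ0=11101 Δ1=11001 | 1Δ
t=2: Δ0=11001 Δ1=11101 | 1Δ

yes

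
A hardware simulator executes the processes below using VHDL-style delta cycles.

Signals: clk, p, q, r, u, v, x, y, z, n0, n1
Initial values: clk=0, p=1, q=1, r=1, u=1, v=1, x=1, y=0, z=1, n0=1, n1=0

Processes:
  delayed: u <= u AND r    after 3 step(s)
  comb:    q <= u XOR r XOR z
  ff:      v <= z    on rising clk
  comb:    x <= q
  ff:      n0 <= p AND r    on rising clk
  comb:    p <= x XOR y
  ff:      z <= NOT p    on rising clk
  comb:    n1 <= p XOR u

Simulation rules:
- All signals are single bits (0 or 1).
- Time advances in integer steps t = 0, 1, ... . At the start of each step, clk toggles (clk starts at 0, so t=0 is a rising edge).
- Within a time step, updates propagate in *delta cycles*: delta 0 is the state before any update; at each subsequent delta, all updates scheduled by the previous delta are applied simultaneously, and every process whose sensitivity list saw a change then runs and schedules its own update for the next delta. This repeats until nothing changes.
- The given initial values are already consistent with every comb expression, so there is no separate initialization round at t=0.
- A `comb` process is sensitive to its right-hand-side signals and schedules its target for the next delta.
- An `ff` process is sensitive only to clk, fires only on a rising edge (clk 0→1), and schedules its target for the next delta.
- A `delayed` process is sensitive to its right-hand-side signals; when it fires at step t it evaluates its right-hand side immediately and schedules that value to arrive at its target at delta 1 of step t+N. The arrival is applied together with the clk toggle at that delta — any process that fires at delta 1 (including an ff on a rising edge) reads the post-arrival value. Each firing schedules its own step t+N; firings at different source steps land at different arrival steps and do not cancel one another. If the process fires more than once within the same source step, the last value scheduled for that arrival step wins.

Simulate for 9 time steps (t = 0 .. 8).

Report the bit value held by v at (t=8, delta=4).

1

t=0 Δ0: x=1 v=1 r=1 clk=0 y=0 p=1 n1=0 n0=1 q=1 z=1 u=1
  Δ1: clk:0→1
  Δ2: z:1→0
  Δ3: q:1→0
  Δ4: x:1→0
  Δ5: p:1→0
  Δ6: n1:0→1
  (6Δ to stable)
t=1 Δ0: x=0 v=1 r=1 clk=1 y=0 p=0 n1=1 n0=1 q=0 z=0 u=1
  Δ1: clk:1→0
  (1Δ to stable)
t=2 Δ0: x=0 v=1 r=1 clk=0 y=0 p=0 n1=1 n0=1 q=0 z=0 u=1
  Δ1: clk:0→1
  Δ2: v:1→0, n0:1→0, z:0→1
  Δ3: q:0→1
  Δ4: x:0→1
  Δ5: p:0→1
  Δ6: n1:1→0
  (6Δ to stable)
t=3 Δ0: x=1 v=0 r=1 clk=1 y=0 p=1 n1=0 n0=0 q=1 z=1 u=1
  Δ1: clk:1→0
  (1Δ to stable)
t=4 Δ0: x=1 v=0 r=1 clk=0 y=0 p=1 n1=0 n0=0 q=1 z=1 u=1
  Δ1: clk:0→1
  Δ2: v:0→1, n0:0→1, z:1→0
  Δ3: q:1→0
  Δ4: x:1→0
  Δ5: p:1→0
  Δ6: n1:0→1
  (6Δ to stable)
t=5 Δ0: x=0 v=1 r=1 clk=1 y=0 p=0 n1=1 n0=1 q=0 z=0 u=1
  Δ1: clk:1→0
  (1Δ to stable)
t=6 Δ0: x=0 v=1 r=1 clk=0 y=0 p=0 n1=1 n0=1 q=0 z=0 u=1
  Δ1: clk:0→1
  Δ2: v:1→0, n0:1→0, z:0→1
  Δ3: q:0→1
  Δ4: x:0→1
  Δ5: p:0→1
  Δ6: n1:1→0
  (6Δ to stable)
t=7 Δ0: x=1 v=0 r=1 clk=1 y=0 p=1 n1=0 n0=0 q=1 z=1 u=1
  Δ1: clk:1→0
  (1Δ to stable)
t=8 Δ0: x=1 v=0 r=1 clk=0 y=0 p=1 n1=0 n0=0 q=1 z=1 u=1
  Δ1: clk:0→1
  Δ2: v:0→1, n0:0→1, z:1→0
  Δ3: q:1→0
  Δ4: x:1→0
  Δ5: p:1→0
  Δ6: n1:0→1
  (6Δ to stable)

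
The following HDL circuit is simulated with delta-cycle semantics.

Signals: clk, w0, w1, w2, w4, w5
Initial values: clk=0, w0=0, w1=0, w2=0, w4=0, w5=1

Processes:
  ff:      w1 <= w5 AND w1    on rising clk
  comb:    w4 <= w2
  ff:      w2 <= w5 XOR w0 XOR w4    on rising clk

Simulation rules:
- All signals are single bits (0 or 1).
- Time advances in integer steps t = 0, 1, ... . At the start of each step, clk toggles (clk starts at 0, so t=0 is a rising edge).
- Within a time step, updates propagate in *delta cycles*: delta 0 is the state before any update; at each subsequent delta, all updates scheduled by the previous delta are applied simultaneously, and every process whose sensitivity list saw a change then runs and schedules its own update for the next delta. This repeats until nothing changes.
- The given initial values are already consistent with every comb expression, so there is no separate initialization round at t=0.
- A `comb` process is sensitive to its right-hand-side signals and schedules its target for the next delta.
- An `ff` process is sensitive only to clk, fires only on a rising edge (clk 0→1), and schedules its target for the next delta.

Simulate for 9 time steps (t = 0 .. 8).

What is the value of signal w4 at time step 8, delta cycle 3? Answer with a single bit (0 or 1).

1

t0.Δ0 w4=0 w1=0 clk=0 w2=0 w5=1 w0=0
t0.Δ1 w4=0 w1=0 clk=1 w2=0 w5=1 w0=0
t0.Δ2 w4=0 w1=0 clk=1 w2=1 w5=1 w0=0
t0.Δ3 w4=1 w1=0 clk=1 w2=1 w5=1 w0=0
t1.Δ0 w4=1 w1=0 clk=1 w2=1 w5=1 w0=0
t1.Δ1 w4=1 w1=0 clk=0 w2=1 w5=1 w0=0
t2.Δ0 w4=1 w1=0 clk=0 w2=1 w5=1 w0=0
t2.Δ1 w4=1 w1=0 clk=1 w2=1 w5=1 w0=0
t2.Δ2 w4=1 w1=0 clk=1 w2=0 w5=1 w0=0
t2.Δ3 w4=0 w1=0 clk=1 w2=0 w5=1 w0=0
t3.Δ0 w4=0 w1=0 clk=1 w2=0 w5=1 w0=0
t3.Δ1 w4=0 w1=0 clk=0 w2=0 w5=1 w0=0
t4.Δ0 w4=0 w1=0 clk=0 w2=0 w5=1 w0=0
t4.Δ1 w4=0 w1=0 clk=1 w2=0 w5=1 w0=0
t4.Δ2 w4=0 w1=0 clk=1 w2=1 w5=1 w0=0
t4.Δ3 w4=1 w1=0 clk=1 w2=1 w5=1 w0=0
t5.Δ0 w4=1 w1=0 clk=1 w2=1 w5=1 w0=0
t5.Δ1 w4=1 w1=0 clk=0 w2=1 w5=1 w0=0
t6.Δ0 w4=1 w1=0 clk=0 w2=1 w5=1 w0=0
t6.Δ1 w4=1 w1=0 clk=1 w2=1 w5=1 w0=0
t6.Δ2 w4=1 w1=0 clk=1 w2=0 w5=1 w0=0
t6.Δ3 w4=0 w1=0 clk=1 w2=0 w5=1 w0=0
t7.Δ0 w4=0 w1=0 clk=1 w2=0 w5=1 w0=0
t7.Δ1 w4=0 w1=0 clk=0 w2=0 w5=1 w0=0
t8.Δ0 w4=0 w1=0 clk=0 w2=0 w5=1 w0=0
t8.Δ1 w4=0 w1=0 clk=1 w2=0 w5=1 w0=0
t8.Δ2 w4=0 w1=0 clk=1 w2=1 w5=1 w0=0
t8.Δ3 w4=1 w1=0 clk=1 w2=1 w5=1 w0=0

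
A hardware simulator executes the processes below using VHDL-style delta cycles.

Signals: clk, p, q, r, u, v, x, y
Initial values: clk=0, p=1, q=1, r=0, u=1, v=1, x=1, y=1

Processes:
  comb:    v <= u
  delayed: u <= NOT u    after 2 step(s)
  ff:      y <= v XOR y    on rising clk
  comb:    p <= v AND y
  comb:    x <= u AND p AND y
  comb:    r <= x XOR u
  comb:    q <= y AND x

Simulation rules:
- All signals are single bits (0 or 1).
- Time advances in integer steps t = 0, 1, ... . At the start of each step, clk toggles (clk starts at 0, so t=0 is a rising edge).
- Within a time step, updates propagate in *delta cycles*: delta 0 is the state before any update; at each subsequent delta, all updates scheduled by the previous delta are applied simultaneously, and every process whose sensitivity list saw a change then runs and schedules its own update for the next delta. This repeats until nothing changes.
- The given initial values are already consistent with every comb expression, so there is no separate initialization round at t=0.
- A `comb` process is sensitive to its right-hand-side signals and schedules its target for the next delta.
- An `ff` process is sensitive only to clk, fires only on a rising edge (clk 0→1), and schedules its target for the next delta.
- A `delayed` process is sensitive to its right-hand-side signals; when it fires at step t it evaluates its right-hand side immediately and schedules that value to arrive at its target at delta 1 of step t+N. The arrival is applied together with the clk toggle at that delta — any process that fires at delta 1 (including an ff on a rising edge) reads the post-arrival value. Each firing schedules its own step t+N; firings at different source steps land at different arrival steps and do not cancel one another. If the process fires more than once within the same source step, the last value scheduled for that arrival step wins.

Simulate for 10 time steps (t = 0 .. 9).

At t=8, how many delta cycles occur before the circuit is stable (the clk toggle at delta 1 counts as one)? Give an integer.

t0.Δ0 clk=0 x=1 q=1 r=0 u=1 y=1 p=1 v=1
t0.Δ1 clk=1 x=1 q=1 r=0 u=1 y=1 p=1 v=1
t0.Δ2 clk=1 x=1 q=1 r=0 u=1 y=0 p=1 v=1
t0.Δ3 clk=1 x=0 q=0 r=0 u=1 y=0 p=0 v=1
t0.Δ4 clk=1 x=0 q=0 r=1 u=1 y=0 p=0 v=1
t1.Δ0 clk=1 x=0 q=0 r=1 u=1 y=0 p=0 v=1
t1.Δ1 clk=0 x=0 q=0 r=1 u=1 y=0 p=0 v=1
t2.Δ0 clk=0 x=0 q=0 r=1 u=1 y=0 p=0 v=1
t2.Δ1 clk=1 x=0 q=0 r=1 u=1 y=0 p=0 v=1
t2.Δ2 clk=1 x=0 q=0 r=1 u=1 y=1 p=0 v=1
t2.Δ3 clk=1 x=0 q=0 r=1 u=1 y=1 p=1 v=1
t2.Δ4 clk=1 x=1 q=0 r=1 u=1 y=1 p=1 v=1
t2.Δ5 clk=1 x=1 q=1 r=0 u=1 y=1 p=1 v=1
t3.Δ0 clk=1 x=1 q=1 r=0 u=1 y=1 p=1 v=1
t3.Δ1 clk=0 x=1 q=1 r=0 u=1 y=1 p=1 v=1
t4.Δ0 clk=0 x=1 q=1 r=0 u=1 y=1 p=1 v=1
t4.Δ1 clk=1 x=1 q=1 r=0 u=1 y=1 p=1 v=1
t4.Δ2 clk=1 x=1 q=1 r=0 u=1 y=0 p=1 v=1
t4.Δ3 clk=1 x=0 q=0 r=0 u=1 y=0 p=0 v=1
t4.Δ4 clk=1 x=0 q=0 r=1 u=1 y=0 p=0 v=1
t5.Δ0 clk=1 x=0 q=0 r=1 u=1 y=0 p=0 v=1
t5.Δ1 clk=0 x=0 q=0 r=1 u=1 y=0 p=0 v=1
t6.Δ0 clk=0 x=0 q=0 r=1 u=1 y=0 p=0 v=1
t6.Δ1 clk=1 x=0 q=0 r=1 u=1 y=0 p=0 v=1
t6.Δ2 clk=1 x=0 q=0 r=1 u=1 y=1 p=0 v=1
t6.Δ3 clk=1 x=0 q=0 r=1 u=1 y=1 p=1 v=1
t6.Δ4 clk=1 x=1 q=0 r=1 u=1 y=1 p=1 v=1
t6.Δ5 clk=1 x=1 q=1 r=0 u=1 y=1 p=1 v=1
t7.Δ0 clk=1 x=1 q=1 r=0 u=1 y=1 p=1 v=1
t7.Δ1 clk=0 x=1 q=1 r=0 u=1 y=1 p=1 v=1
t8.Δ0 clk=0 x=1 q=1 r=0 u=1 y=1 p=1 v=1
t8.Δ1 clk=1 x=1 q=1 r=0 u=1 y=1 p=1 v=1
t8.Δ2 clk=1 x=1 q=1 r=0 u=1 y=0 p=1 v=1
t8.Δ3 clk=1 x=0 q=0 r=0 u=1 y=0 p=0 v=1
t8.Δ4 clk=1 x=0 q=0 r=1 u=1 y=0 p=0 v=1
t9.Δ0 clk=1 x=0 q=0 r=1 u=1 y=0 p=0 v=1
t9.Δ1 clk=0 x=0 q=0 r=1 u=1 y=0 p=0 v=1

4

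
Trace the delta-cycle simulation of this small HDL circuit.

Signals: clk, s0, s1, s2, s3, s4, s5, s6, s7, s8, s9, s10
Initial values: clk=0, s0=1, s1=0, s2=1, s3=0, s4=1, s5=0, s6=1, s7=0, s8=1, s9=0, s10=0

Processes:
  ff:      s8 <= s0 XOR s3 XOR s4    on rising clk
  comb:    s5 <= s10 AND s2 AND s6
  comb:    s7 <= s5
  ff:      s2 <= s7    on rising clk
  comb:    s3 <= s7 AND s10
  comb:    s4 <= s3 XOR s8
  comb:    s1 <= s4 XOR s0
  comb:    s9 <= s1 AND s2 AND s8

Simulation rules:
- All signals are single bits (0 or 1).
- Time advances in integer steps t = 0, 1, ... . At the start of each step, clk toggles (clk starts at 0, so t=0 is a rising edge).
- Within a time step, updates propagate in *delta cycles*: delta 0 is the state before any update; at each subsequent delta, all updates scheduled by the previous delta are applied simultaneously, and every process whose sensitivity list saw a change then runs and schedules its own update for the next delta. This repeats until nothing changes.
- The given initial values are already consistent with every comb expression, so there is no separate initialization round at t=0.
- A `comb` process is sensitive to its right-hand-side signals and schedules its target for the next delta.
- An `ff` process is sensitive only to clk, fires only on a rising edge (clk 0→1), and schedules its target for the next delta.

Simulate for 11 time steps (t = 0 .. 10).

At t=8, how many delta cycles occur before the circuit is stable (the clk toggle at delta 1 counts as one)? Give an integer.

4

t=0 Δ0: s3=0 s7=0 s10=0 s0=1 s1=0 clk=0 s5=0 s8=1 s2=1 s9=0 s4=1 s6=1
  Δ1: clk:0→1
  Δ2: s8:1→0, s2:1→0
  Δ3: s4:1→0
  Δ4: s1:0→1
  (4Δ to stable)
t=1 Δ0: s3=0 s7=0 s10=0 s0=1 s1=1 clk=1 s5=0 s8=0 s2=0 s9=0 s4=0 s6=1
  Δ1: clk:1→0
  (1Δ to stable)
t=2 Δ0: s3=0 s7=0 s10=0 s0=1 s1=1 clk=0 s5=0 s8=0 s2=0 s9=0 s4=0 s6=1
  Δ1: clk:0→1
  Δ2: s8:0→1
  Δ3: s4:0→1
  Δ4: s1:1→0
  (4Δ to stable)
t=3 Δ0: s3=0 s7=0 s10=0 s0=1 s1=0 clk=1 s5=0 s8=1 s2=0 s9=0 s4=1 s6=1
  Δ1: clk:1→0
  (1Δ to stable)
t=4 Δ0: s3=0 s7=0 s10=0 s0=1 s1=0 clk=0 s5=0 s8=1 s2=0 s9=0 s4=1 s6=1
  Δ1: clk:0→1
  Δ2: s8:1→0
  Δ3: s4:1→0
  Δ4: s1:0→1
  (4Δ to stable)
t=5 Δ0: s3=0 s7=0 s10=0 s0=1 s1=1 clk=1 s5=0 s8=0 s2=0 s9=0 s4=0 s6=1
  Δ1: clk:1→0
  (1Δ to stable)
t=6 Δ0: s3=0 s7=0 s10=0 s0=1 s1=1 clk=0 s5=0 s8=0 s2=0 s9=0 s4=0 s6=1
  Δ1: clk:0→1
  Δ2: s8:0→1
  Δ3: s4:0→1
  Δ4: s1:1→0
  (4Δ to stable)
t=7 Δ0: s3=0 s7=0 s10=0 s0=1 s1=0 clk=1 s5=0 s8=1 s2=0 s9=0 s4=1 s6=1
  Δ1: clk:1→0
  (1Δ to stable)
t=8 Δ0: s3=0 s7=0 s10=0 s0=1 s1=0 clk=0 s5=0 s8=1 s2=0 s9=0 s4=1 s6=1
  Δ1: clk:0→1
  Δ2: s8:1→0
  Δ3: s4:1→0
  Δ4: s1:0→1
  (4Δ to stable)
t=9 Δ0: s3=0 s7=0 s10=0 s0=1 s1=1 clk=1 s5=0 s8=0 s2=0 s9=0 s4=0 s6=1
  Δ1: clk:1→0
  (1Δ to stable)
t=10 Δ0: s3=0 s7=0 s10=0 s0=1 s1=1 clk=0 s5=0 s8=0 s2=0 s9=0 s4=0 s6=1
  Δ1: clk:0→1
  Δ2: s8:0→1
  Δ3: s4:0→1
  Δ4: s1:1→0
  (4Δ to stable)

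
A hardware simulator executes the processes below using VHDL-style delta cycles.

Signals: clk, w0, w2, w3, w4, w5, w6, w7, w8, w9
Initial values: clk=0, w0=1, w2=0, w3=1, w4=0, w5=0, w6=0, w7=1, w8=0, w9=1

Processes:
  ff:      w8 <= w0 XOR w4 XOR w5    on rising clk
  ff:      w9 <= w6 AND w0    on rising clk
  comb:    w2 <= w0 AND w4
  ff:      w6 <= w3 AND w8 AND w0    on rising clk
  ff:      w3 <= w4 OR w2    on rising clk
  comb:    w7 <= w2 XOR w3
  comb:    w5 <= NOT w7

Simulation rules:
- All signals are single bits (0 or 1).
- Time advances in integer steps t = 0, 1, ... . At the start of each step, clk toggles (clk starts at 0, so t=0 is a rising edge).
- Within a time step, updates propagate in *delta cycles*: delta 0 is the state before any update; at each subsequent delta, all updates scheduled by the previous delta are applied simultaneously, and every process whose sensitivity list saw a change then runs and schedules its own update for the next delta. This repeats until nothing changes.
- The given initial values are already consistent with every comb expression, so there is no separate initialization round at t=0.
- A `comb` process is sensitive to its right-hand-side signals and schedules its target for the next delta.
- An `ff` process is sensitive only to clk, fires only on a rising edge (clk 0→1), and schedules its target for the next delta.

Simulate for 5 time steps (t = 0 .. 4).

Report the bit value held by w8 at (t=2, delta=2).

[bits: w8,w7,w9,clk,w4,w3,w0,w2,w6,w5]
t=0: Δ0=0110011000 Δ1=0111011000 Δ2=1101001000 Δ3=1001001000 Δ4=1001001001 | 4Δ
t=1: Δ0=1001001001 Δ1=1000001001 | 1Δ
t=2: Δ0=1000001001 Δ1=1001001001 Δ2=0001001001 | 2Δ
t=3: Δ0=0001001001 Δ1=0000001001 | 1Δ
t=4: Δ0=0000001001 Δ1=0001001001 | 1Δ

0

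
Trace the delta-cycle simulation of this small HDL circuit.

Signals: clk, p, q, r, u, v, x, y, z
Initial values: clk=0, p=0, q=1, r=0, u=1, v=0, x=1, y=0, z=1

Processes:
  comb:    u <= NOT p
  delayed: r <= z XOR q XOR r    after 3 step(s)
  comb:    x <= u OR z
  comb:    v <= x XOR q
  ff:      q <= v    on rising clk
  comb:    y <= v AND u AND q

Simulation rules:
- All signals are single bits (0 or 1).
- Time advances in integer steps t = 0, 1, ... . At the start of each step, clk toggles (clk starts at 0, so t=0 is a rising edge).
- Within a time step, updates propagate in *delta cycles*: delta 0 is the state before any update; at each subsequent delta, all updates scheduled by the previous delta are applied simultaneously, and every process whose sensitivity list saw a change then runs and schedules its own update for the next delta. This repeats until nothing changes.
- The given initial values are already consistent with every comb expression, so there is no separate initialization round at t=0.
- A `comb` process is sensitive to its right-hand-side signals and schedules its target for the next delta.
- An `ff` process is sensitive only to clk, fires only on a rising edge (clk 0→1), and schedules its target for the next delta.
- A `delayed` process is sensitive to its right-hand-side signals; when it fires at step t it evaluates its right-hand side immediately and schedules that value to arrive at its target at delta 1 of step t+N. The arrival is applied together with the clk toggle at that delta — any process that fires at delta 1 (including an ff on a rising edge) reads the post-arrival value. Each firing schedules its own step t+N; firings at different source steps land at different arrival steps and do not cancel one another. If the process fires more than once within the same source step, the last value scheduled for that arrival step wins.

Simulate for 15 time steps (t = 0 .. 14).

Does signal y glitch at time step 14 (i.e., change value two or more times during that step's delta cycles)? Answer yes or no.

yes

[bits: y,r,z,x,clk,v,p,u,q]
t=0: Δ0=001100011 Δ1=001110011 Δ2=001110010 Δ3=001111010 | 3Δ
t=1: Δ0=001111010 Δ1=001101010 | 1Δ
t=2: Δ0=001101010 Δ1=001111010 Δ2=001111011 Δ3=101110011 Δ4=001110011 | 4Δ
t=3: Δ0=001110011 Δ1=011100011 | 1Δ
t=4: Δ0=011100011 Δ1=011110011 Δ2=011110010 Δ3=011111010 | 3Δ
t=5: Δ0=011111010 Δ1=001101010 | 1Δ
t=6: Δ0=001101010 Δ1=011111010 Δ2=011111011 Δ3=111110011 Δ4=011110011 | 4Δ
t=7: Δ0=011110011 Δ1=001100011 | 1Δ
t=8: Δ0=001100011 Δ1=011110011 Δ2=011110010 Δ3=011111010 | 3Δ
t=9: Δ0=011111010 Δ1=011101010 | 1Δ
t=10: Δ0=011101010 Δ1=001111010 Δ2=001111011 Δ3=101110011 Δ4=001110011 | 4Δ
t=11: Δ0=001110011 Δ1=001100011 | 1Δ
t=12: Δ0=001100011 Δ1=001110011 Δ2=001110010 Δ3=001111010 | 3Δ
t=13: Δ0=001111010 Δ1=001101010 | 1Δ
t=14: Δ0=001101010 Δ1=001111010 Δ2=001111011 Δ3=101110011 Δ4=001110011 | 4Δ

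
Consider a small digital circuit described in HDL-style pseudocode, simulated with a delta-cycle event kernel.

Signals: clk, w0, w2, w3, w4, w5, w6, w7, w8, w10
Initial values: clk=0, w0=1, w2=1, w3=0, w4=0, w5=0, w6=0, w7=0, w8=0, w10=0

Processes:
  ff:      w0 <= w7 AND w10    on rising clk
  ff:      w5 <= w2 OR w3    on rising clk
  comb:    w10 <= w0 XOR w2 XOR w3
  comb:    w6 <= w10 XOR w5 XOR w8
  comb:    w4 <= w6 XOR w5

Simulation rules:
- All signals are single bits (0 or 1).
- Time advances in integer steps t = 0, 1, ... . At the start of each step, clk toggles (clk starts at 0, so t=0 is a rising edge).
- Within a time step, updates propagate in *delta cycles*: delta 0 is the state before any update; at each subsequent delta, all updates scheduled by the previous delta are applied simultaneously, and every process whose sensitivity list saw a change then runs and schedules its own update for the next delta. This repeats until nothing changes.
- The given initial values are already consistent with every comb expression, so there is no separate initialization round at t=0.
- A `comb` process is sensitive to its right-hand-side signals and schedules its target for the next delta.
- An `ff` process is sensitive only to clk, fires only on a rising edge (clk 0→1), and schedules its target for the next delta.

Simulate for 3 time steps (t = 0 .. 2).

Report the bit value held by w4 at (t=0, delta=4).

0

[bits: w5,w4,w3,w8,w7,w2,clk,w0,w10,w6]
t=0: Δ0=0000010100 Δ1=0000011100 Δ2=1000011000 Δ3=1100011011 Δ4=1000011010 Δ5=1100011010 | 5Δ
t=1: Δ0=1100011010 Δ1=1100010010 | 1Δ
t=2: Δ0=1100010010 Δ1=1100011010 | 1Δ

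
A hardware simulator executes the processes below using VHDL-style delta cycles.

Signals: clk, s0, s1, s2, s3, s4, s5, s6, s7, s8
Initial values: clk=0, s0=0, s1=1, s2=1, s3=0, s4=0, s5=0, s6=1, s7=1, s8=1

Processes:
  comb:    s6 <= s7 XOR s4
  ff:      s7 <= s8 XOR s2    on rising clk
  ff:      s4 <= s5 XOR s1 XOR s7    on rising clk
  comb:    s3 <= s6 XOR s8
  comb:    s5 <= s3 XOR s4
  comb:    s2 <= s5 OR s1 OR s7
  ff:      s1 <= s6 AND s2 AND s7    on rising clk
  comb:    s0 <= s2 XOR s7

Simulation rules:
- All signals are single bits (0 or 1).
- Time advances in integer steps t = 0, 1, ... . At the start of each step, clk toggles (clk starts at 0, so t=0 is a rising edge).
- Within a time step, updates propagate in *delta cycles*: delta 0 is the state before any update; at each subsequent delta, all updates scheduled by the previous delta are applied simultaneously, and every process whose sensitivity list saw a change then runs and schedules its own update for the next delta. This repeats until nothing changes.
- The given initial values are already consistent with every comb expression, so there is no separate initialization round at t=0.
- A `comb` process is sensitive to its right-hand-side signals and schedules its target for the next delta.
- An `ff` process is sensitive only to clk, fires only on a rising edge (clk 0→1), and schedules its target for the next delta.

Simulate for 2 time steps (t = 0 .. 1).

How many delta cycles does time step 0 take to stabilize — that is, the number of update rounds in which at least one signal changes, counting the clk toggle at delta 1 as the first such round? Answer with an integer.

t0.Δ0 s1=1 s0=0 s7=1 s4=0 s8=1 clk=0 s2=1 s3=0 s5=0 s6=1
t0.Δ1 s1=1 s0=0 s7=1 s4=0 s8=1 clk=1 s2=1 s3=0 s5=0 s6=1
t0.Δ2 s1=1 s0=0 s7=0 s4=0 s8=1 clk=1 s2=1 s3=0 s5=0 s6=1
t0.Δ3 s1=1 s0=1 s7=0 s4=0 s8=1 clk=1 s2=1 s3=0 s5=0 s6=0
t0.Δ4 s1=1 s0=1 s7=0 s4=0 s8=1 clk=1 s2=1 s3=1 s5=0 s6=0
t0.Δ5 s1=1 s0=1 s7=0 s4=0 s8=1 clk=1 s2=1 s3=1 s5=1 s6=0
t1.Δ0 s1=1 s0=1 s7=0 s4=0 s8=1 clk=1 s2=1 s3=1 s5=1 s6=0
t1.Δ1 s1=1 s0=1 s7=0 s4=0 s8=1 clk=0 s2=1 s3=1 s5=1 s6=0

5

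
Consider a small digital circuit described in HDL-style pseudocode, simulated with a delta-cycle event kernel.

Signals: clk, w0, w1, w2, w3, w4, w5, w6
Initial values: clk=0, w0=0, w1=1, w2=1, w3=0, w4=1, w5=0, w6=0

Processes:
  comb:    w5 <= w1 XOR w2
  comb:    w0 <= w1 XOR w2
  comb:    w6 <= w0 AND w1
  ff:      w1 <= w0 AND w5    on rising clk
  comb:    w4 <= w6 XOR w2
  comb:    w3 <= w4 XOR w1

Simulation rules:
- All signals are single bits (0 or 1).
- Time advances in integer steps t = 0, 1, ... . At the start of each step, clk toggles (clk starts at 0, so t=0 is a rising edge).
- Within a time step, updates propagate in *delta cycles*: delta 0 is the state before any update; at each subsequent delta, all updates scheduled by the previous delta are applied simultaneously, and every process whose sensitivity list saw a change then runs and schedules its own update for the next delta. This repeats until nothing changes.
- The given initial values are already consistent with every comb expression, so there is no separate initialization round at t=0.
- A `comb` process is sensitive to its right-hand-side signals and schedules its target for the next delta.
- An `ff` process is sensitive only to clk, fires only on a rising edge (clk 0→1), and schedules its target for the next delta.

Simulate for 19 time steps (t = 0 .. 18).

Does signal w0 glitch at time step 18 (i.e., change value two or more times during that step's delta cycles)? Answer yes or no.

t=0 Δ0: w0=0 clk=0 w3=0 w1=1 w6=0 w4=1 w5=0 w2=1
  Δ1: clk:0→1
  Δ2: w1:1→0
  Δ3: w0:0→1, w3:0→1, w5:0→1
  (3Δ to stable)
t=1 Δ0: w0=1 clk=1 w3=1 w1=0 w6=0 w4=1 w5=1 w2=1
  Δ1: clk:1→0
  (1Δ to stable)
t=2 Δ0: w0=1 clk=0 w3=1 w1=0 w6=0 w4=1 w5=1 w2=1
  Δ1: clk:0→1
  Δ2: w1:0→1
  Δ3: w0:1→0, w3:1→0, w6:0→1, w5:1→0
  Δ4: w6:1→0, w4:1→0
  Δ5: w3:0→1, w4:0→1
  Δ6: w3:1→0
  (6Δ to stable)
t=3 Δ0: w0=0 clk=1 w3=0 w1=1 w6=0 w4=1 w5=0 w2=1
  Δ1: clk:1→0
  (1Δ to stable)
t=4 Δ0: w0=0 clk=0 w3=0 w1=1 w6=0 w4=1 w5=0 w2=1
  Δ1: clk:0→1
  Δ2: w1:1→0
  Δ3: w0:0→1, w3:0→1, w5:0→1
  (3Δ to stable)
t=5 Δ0: w0=1 clk=1 w3=1 w1=0 w6=0 w4=1 w5=1 w2=1
  Δ1: clk:1→0
  (1Δ to stable)
t=6 Δ0: w0=1 clk=0 w3=1 w1=0 w6=0 w4=1 w5=1 w2=1
  Δ1: clk:0→1
  Δ2: w1:0→1
  Δ3: w0:1→0, w3:1→0, w6:0→1, w5:1→0
  Δ4: w6:1→0, w4:1→0
  Δ5: w3:0→1, w4:0→1
  Δ6: w3:1→0
  (6Δ to stable)
t=7 Δ0: w0=0 clk=1 w3=0 w1=1 w6=0 w4=1 w5=0 w2=1
  Δ1: clk:1→0
  (1Δ to stable)
t=8 Δ0: w0=0 clk=0 w3=0 w1=1 w6=0 w4=1 w5=0 w2=1
  Δ1: clk:0→1
  Δ2: w1:1→0
  Δ3: w0:0→1, w3:0→1, w5:0→1
  (3Δ to stable)
t=9 Δ0: w0=1 clk=1 w3=1 w1=0 w6=0 w4=1 w5=1 w2=1
  Δ1: clk:1→0
  (1Δ to stable)
t=10 Δ0: w0=1 clk=0 w3=1 w1=0 w6=0 w4=1 w5=1 w2=1
  Δ1: clk:0→1
  Δ2: w1:0→1
  Δ3: w0:1→0, w3:1→0, w6:0→1, w5:1→0
  Δ4: w6:1→0, w4:1→0
  Δ5: w3:0→1, w4:0→1
  Δ6: w3:1→0
  (6Δ to stable)
t=11 Δ0: w0=0 clk=1 w3=0 w1=1 w6=0 w4=1 w5=0 w2=1
  Δ1: clk:1→0
  (1Δ to stable)
t=12 Δ0: w0=0 clk=0 w3=0 w1=1 w6=0 w4=1 w5=0 w2=1
  Δ1: clk:0→1
  Δ2: w1:1→0
  Δ3: w0:0→1, w3:0→1, w5:0→1
  (3Δ to stable)
t=13 Δ0: w0=1 clk=1 w3=1 w1=0 w6=0 w4=1 w5=1 w2=1
  Δ1: clk:1→0
  (1Δ to stable)
t=14 Δ0: w0=1 clk=0 w3=1 w1=0 w6=0 w4=1 w5=1 w2=1
  Δ1: clk:0→1
  Δ2: w1:0→1
  Δ3: w0:1→0, w3:1→0, w6:0→1, w5:1→0
  Δ4: w6:1→0, w4:1→0
  Δ5: w3:0→1, w4:0→1
  Δ6: w3:1→0
  (6Δ to stable)
t=15 Δ0: w0=0 clk=1 w3=0 w1=1 w6=0 w4=1 w5=0 w2=1
  Δ1: clk:1→0
  (1Δ to stable)
t=16 Δ0: w0=0 clk=0 w3=0 w1=1 w6=0 w4=1 w5=0 w2=1
  Δ1: clk:0→1
  Δ2: w1:1→0
  Δ3: w0:0→1, w3:0→1, w5:0→1
  (3Δ to stable)
t=17 Δ0: w0=1 clk=1 w3=1 w1=0 w6=0 w4=1 w5=1 w2=1
  Δ1: clk:1→0
  (1Δ to stable)
t=18 Δ0: w0=1 clk=0 w3=1 w1=0 w6=0 w4=1 w5=1 w2=1
  Δ1: clk:0→1
  Δ2: w1:0→1
  Δ3: w0:1→0, w3:1→0, w6:0→1, w5:1→0
  Δ4: w6:1→0, w4:1→0
  Δ5: w3:0→1, w4:0→1
  Δ6: w3:1→0
  (6Δ to stable)

no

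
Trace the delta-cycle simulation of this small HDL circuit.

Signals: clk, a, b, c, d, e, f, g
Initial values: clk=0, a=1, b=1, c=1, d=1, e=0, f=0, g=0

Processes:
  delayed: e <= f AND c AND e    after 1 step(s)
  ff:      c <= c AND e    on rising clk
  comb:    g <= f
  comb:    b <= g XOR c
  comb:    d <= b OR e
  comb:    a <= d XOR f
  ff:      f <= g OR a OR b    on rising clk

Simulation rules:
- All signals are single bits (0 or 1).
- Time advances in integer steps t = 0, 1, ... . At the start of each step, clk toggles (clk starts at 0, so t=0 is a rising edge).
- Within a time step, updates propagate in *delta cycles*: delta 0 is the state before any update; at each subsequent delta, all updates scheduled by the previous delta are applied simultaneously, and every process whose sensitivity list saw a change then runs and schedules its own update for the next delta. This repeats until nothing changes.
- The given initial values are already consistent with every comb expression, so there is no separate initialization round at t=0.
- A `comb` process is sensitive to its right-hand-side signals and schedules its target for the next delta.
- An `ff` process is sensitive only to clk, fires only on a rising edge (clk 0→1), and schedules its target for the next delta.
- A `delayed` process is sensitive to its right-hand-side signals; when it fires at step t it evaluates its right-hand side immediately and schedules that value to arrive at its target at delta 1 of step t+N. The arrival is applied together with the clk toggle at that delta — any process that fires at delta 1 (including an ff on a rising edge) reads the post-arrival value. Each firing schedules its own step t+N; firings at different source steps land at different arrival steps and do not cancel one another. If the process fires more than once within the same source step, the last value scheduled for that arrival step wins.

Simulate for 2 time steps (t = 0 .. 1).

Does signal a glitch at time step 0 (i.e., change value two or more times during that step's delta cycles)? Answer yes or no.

yes

t0.Δ0 c=1 a=1 d=1 clk=0 b=1 e=0 f=0 g=0
t0.Δ1 c=1 a=1 d=1 clk=1 b=1 e=0 f=0 g=0
t0.Δ2 c=0 a=1 d=1 clk=1 b=1 e=0 f=1 g=0
t0.Δ3 c=0 a=0 d=1 clk=1 b=0 e=0 f=1 g=1
t0.Δ4 c=0 a=0 d=0 clk=1 b=1 e=0 f=1 g=1
t0.Δ5 c=0 a=1 d=1 clk=1 b=1 e=0 f=1 g=1
t0.Δ6 c=0 a=0 d=1 clk=1 b=1 e=0 f=1 g=1
t1.Δ0 c=0 a=0 d=1 clk=1 b=1 e=0 f=1 g=1
t1.Δ1 c=0 a=0 d=1 clk=0 b=1 e=0 f=1 g=1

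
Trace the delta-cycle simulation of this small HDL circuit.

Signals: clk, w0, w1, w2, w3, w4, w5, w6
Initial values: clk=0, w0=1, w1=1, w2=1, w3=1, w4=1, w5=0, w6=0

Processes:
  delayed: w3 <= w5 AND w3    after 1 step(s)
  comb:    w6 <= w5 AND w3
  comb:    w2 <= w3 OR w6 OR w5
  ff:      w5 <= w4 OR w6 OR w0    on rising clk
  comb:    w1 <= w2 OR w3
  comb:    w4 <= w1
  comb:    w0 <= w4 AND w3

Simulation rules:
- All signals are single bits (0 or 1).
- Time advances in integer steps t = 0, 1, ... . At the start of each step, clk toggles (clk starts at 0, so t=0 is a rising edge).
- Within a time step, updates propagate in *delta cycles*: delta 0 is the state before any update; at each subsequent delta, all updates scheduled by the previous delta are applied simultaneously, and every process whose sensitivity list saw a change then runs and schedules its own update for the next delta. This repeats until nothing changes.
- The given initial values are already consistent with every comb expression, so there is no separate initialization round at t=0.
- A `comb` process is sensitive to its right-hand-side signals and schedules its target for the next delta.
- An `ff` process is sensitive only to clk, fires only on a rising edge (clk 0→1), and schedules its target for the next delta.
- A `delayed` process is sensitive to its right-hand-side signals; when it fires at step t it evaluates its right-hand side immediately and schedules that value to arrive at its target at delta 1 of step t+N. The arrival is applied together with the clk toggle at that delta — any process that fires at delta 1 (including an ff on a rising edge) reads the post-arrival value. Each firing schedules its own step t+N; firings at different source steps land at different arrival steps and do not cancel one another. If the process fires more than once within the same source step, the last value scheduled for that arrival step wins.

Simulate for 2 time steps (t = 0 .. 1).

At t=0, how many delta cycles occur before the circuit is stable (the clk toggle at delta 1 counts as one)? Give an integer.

3

t0.Δ0 w2=1 w3=1 w1=1 w6=0 w0=1 clk=0 w4=1 w5=0
t0.Δ1 w2=1 w3=1 w1=1 w6=0 w0=1 clk=1 w4=1 w5=0
t0.Δ2 w2=1 w3=1 w1=1 w6=0 w0=1 clk=1 w4=1 w5=1
t0.Δ3 w2=1 w3=1 w1=1 w6=1 w0=1 clk=1 w4=1 w5=1
t1.Δ0 w2=1 w3=1 w1=1 w6=1 w0=1 clk=1 w4=1 w5=1
t1.Δ1 w2=1 w3=1 w1=1 w6=1 w0=1 clk=0 w4=1 w5=1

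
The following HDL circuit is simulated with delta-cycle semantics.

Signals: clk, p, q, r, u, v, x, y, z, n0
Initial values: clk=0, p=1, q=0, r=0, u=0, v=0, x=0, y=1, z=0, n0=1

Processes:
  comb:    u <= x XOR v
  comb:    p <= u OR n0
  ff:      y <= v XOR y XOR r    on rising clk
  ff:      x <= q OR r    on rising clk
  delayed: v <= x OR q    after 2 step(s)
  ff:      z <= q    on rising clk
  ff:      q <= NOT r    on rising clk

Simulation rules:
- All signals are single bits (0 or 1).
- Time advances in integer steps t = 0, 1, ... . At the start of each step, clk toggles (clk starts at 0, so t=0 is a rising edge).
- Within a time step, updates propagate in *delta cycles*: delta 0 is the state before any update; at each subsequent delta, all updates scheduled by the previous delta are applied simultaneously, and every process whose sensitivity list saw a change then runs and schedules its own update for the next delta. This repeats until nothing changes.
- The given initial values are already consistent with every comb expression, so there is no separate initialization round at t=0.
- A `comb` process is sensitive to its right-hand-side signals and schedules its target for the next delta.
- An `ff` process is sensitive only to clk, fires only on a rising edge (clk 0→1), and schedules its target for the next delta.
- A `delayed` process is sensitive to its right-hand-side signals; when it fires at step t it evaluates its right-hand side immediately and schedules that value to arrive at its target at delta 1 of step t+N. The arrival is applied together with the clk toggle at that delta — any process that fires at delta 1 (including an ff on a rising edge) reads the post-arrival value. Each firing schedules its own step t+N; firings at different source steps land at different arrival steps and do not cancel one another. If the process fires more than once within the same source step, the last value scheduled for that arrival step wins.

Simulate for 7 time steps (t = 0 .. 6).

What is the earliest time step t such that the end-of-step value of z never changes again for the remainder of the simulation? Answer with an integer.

[bits: p,z,clk,x,q,y,u,n0,r,v]
t=0: Δ0=1000010100 Δ1=1010010100 Δ2=1010110100 | 2Δ
t=1: Δ0=1010110100 Δ1=1000110100 | 1Δ
t=2: Δ0=1000110100 Δ1=1010110101 Δ2=1111101101 Δ3=1111100101 | 3Δ
t=3: Δ0=1111100101 Δ1=1101100101 | 1Δ
t=4: Δ0=1101100101 Δ1=1111100101 Δ2=1111110101 | 2Δ
t=5: Δ0=1111110101 Δ1=1101110101 | 1Δ
t=6: Δ0=1101110101 Δ1=1111110101 Δ2=1111100101 | 2Δ

2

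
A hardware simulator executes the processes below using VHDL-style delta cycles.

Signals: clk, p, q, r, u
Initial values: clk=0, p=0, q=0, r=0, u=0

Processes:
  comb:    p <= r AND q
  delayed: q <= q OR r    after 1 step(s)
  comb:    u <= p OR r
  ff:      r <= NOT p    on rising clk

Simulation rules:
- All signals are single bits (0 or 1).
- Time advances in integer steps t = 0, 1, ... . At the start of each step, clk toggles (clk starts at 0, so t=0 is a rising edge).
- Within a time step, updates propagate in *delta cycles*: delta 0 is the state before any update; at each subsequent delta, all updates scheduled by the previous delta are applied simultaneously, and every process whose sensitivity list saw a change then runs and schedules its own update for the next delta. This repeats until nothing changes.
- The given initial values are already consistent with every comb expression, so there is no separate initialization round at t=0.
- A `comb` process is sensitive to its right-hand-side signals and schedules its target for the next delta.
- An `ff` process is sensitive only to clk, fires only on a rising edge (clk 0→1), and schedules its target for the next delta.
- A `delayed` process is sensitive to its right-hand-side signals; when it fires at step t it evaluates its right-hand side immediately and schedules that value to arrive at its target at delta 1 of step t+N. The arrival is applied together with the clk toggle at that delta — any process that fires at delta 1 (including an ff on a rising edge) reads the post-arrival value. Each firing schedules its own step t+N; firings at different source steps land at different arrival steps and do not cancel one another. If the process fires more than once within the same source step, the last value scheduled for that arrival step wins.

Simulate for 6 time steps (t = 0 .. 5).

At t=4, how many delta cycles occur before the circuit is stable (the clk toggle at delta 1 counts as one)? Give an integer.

3

[bits: r,u,clk,p,q]
t=0: Δ0=00000 Δ1=00100 Δ2=10100 Δ3=11100 | 3Δ
t=1: Δ0=11100 Δ1=11001 Δ2=11011 | 2Δ
t=2: Δ0=11011 Δ1=11111 Δ2=01111 Δ3=01101 Δ4=00101 | 4Δ
t=3: Δ0=00101 Δ1=00001 | 1Δ
t=4: Δ0=00001 Δ1=00101 Δ2=10101 Δ3=11111 | 3Δ
t=5: Δ0=11111 Δ1=11011 | 1Δ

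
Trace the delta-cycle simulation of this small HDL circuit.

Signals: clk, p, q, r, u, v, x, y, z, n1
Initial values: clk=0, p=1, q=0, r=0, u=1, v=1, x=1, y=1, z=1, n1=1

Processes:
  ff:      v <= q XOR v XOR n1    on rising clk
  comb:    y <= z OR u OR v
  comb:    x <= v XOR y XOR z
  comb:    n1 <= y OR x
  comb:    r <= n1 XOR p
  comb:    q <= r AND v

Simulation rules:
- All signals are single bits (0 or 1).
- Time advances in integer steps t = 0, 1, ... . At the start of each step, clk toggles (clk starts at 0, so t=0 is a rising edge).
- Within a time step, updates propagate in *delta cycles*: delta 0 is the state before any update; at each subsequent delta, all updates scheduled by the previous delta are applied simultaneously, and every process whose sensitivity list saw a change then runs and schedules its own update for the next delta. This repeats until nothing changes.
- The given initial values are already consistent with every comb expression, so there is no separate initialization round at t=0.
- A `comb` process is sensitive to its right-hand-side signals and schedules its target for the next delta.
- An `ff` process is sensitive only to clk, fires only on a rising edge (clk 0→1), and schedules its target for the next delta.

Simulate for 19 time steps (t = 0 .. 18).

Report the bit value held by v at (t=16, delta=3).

0

[bits: q,r,u,x,p,n1,clk,y,z,v]
t=0: Δ0=0011110111 Δ1=0011111111 Δ2=0011111110 Δ3=0010111110 | 3Δ
t=1: Δ0=0010111110 Δ1=0010110110 | 1Δ
t=2: Δ0=0010110110 Δ1=0010111110 Δ2=0010111111 Δ3=0011111111 | 3Δ
t=3: Δ0=0011111111 Δ1=0011110111 | 1Δ
t=4: Δ0=0011110111 Δ1=0011111111 Δ2=0011111110 Δ3=0010111110 | 3Δ
t=5: Δ0=0010111110 Δ1=0010110110 | 1Δ
t=6: Δ0=0010110110 Δ1=0010111110 Δ2=0010111111 Δ3=0011111111 | 3Δ
t=7: Δ0=0011111111 Δ1=0011110111 | 1Δ
t=8: Δ0=0011110111 Δ1=0011111111 Δ2=0011111110 Δ3=0010111110 | 3Δ
t=9: Δ0=0010111110 Δ1=0010110110 | 1Δ
t=10: Δ0=0010110110 Δ1=0010111110 Δ2=0010111111 Δ3=0011111111 | 3Δ
t=11: Δ0=0011111111 Δ1=0011110111 | 1Δ
t=12: Δ0=0011110111 Δ1=0011111111 Δ2=0011111110 Δ3=0010111110 | 3Δ
t=13: Δ0=0010111110 Δ1=0010110110 | 1Δ
t=14: Δ0=0010110110 Δ1=0010111110 Δ2=0010111111 Δ3=0011111111 | 3Δ
t=15: Δ0=0011111111 Δ1=0011110111 | 1Δ
t=16: Δ0=0011110111 Δ1=0011111111 Δ2=0011111110 Δ3=0010111110 | 3Δ
t=17: Δ0=0010111110 Δ1=0010110110 | 1Δ
t=18: Δ0=0010110110 Δ1=0010111110 Δ2=0010111111 Δ3=0011111111 | 3Δ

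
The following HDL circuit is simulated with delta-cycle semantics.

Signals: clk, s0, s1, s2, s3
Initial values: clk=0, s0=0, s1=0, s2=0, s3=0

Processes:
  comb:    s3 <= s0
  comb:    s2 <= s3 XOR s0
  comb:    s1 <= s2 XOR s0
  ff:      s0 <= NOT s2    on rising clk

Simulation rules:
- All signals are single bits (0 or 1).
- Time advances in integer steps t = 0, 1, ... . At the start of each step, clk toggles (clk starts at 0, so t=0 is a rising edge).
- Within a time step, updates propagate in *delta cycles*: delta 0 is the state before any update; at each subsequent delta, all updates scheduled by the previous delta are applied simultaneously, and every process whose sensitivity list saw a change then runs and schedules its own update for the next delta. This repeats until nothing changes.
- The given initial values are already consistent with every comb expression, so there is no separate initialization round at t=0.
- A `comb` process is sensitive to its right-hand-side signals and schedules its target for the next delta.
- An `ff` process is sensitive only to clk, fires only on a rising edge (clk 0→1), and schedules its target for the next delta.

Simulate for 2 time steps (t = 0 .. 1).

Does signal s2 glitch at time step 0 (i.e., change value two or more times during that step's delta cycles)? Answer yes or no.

[bits: s0,clk,s3,s2,s1]
t=0: Δ0=00000 Δ1=01000 Δ2=11000 Δ3=11111 Δ4=11100 Δ5=11101 | 5Δ
t=1: Δ0=11101 Δ1=10101 | 1Δ

yes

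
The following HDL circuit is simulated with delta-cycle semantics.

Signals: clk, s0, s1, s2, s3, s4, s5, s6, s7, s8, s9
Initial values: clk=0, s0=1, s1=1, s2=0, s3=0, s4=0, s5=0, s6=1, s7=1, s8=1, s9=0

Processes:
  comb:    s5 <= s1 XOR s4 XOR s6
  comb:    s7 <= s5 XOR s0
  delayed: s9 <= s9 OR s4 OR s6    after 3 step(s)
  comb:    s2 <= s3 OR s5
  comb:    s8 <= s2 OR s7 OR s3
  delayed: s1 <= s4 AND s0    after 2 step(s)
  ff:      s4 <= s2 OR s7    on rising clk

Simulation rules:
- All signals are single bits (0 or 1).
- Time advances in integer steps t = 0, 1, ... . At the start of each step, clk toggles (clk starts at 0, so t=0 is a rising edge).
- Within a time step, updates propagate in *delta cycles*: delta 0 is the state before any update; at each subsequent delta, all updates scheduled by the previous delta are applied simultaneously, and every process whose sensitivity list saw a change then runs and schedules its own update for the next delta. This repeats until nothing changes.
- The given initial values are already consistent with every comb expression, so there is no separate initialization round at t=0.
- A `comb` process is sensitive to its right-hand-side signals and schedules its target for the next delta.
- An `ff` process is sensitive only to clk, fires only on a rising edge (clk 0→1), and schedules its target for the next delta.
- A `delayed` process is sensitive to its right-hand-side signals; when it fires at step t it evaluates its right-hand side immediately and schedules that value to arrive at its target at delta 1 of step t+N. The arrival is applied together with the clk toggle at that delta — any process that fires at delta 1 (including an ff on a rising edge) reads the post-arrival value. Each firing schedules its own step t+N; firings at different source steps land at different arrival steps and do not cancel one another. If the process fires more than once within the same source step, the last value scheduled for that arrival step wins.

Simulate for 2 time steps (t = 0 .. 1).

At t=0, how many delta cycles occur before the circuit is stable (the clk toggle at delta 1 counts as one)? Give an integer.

4

[bits: s4,s9,s7,s6,s2,s5,s3,clk,s0,s1,s8]
t=0: Δ0=00110000111 Δ1=00110001111 Δ2=10110001111 Δ3=10110101111 Δ4=10011101111 | 4Δ
t=1: Δ0=10011101111 Δ1=10011100111 | 1Δ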